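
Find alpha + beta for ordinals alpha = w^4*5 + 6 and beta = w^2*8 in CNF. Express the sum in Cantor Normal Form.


Ordinal addition (w^4*5 + 6) + w^2*8:
alpha's leading term has exponent 4 > beta's exponent 2, so it survives.
alpha's tail term has exponent 0 < beta's exponent 2, so it is absorbed by beta.
In ordinal addition, any term followed by a strictly larger-exponent term is absorbed.
Result = w^4*5 + w^2*8

w^4*5 + w^2*8


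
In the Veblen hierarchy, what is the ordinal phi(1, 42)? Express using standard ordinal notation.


phi(1, 42):
phi(1, beta) = epsilon_beta (the beta-th epsilon number).
phi(1, 42) = epsilon_42

epsilon_42


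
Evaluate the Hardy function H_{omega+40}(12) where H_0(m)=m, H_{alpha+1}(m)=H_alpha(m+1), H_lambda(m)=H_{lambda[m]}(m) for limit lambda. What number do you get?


H_{omega+40}(12):
Unwind the 40 successor steps: H_{omega+40}(12) = H_omega(12+40) = H_omega(52).
H_omega(m) = H_m(m) = m + m = 2m.
Result = 2 * 52 = 104

104


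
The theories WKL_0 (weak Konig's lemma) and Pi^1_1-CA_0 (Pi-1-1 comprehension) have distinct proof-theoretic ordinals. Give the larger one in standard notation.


Proof-theoretic ordinal of WKL_0 (weak Konig's lemma): omega^omega
Proof-theoretic ordinal of Pi^1_1-CA_0 (Pi-1-1 comprehension): psi_0(Omega_omega)
Comparing: omega^omega < psi_0(Omega_omega).
The larger ordinal is psi_0(Omega_omega) (from Pi^1_1-CA_0 (Pi-1-1 comprehension)).

psi_0(Omega_omega)


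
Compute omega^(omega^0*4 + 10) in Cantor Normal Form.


omega^(omega^0*4 + 10):
omega^0 = 1, so the exponent is 4 + 10 = 14 (finite ordinal addition).
Result = omega^14, already a single CNF term.

omega^14


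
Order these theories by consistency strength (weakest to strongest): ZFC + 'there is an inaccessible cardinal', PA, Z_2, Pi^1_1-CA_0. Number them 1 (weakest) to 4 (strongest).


Ordering by consistency strength:
1. PA
2. Pi^1_1-CA_0
3. Z_2
4. ZFC + 'there is an inaccessible cardinal'


ZFC + 'there is an inaccessible cardinal'=4, PA=1, Z_2=3, Pi^1_1-CA_0=2


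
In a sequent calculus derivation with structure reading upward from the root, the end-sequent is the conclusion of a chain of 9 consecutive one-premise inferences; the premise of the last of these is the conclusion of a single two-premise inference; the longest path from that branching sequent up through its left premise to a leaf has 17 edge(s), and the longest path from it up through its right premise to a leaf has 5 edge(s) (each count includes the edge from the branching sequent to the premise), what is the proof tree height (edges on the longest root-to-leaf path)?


Longest path through the left premise: 17 edges (measured from the branching sequent)
Longest path through the right premise: 5 edges
Height of the subtree rooted at the branching sequent: max(17, 5) = 17
The branching sequent sits 9 edges above the root (the chain of one-premise inferences), so height = 17 + 9 = 26

26


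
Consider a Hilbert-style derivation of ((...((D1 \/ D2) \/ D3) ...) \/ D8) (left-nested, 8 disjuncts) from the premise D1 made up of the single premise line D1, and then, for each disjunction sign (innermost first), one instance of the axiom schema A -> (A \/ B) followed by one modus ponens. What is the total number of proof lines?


Building the left-nested 8-ary disjunction from D1:
- 1 premise line (D1)
- 8 disjuncts means 7 disjunction signs; each needs 1 axiom instance + 1 MP = 2 lines: 2 * 7 = 14
Total = 1 + 14 = 15 lines.

15


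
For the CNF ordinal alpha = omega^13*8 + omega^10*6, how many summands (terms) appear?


CNF: omega^13*8 + omega^10*6
Count the summands separated by '+':
  term 1: omega^13*8
  term 2: omega^10*6
Total terms = 2

2


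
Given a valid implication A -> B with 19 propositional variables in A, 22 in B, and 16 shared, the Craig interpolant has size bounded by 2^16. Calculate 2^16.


Shared atoms = 16
Craig interpolant size bound = 2^16
= 65536

65536


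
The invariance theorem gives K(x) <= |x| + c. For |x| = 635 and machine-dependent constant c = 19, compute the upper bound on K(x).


K(x) <= |x| + c = 635 + 19 = 654

654


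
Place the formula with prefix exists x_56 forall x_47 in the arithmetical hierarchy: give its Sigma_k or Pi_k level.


Leading quantifier is exists, so the class is Sigma.
Number of quantifier blocks = alternations + 1 = 1 + 1 = 2.
Classification: Sigma_2

Sigma_2


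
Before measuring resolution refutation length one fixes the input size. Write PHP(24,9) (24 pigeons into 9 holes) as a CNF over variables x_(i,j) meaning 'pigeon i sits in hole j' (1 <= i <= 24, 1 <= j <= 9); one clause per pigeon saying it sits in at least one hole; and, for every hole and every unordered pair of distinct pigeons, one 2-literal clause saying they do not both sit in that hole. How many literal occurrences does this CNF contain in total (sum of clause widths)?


PHP(24,9): 24 pigeons, 9 holes, 24*9 = 216 variables.
- pigeon clauses: one per pigeon -> 24 clauses of width 9 -> 216 literals
- hole clauses: 9 holes * C(24,2) = 9 * 276 -> 2484 clauses of width 2 -> 4968 literals
Total literal occurrences = 216 + 4968 = 5184

5184


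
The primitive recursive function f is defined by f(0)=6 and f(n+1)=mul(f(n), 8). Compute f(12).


f(0) = 6
f(1) = mul(f(0), 8) = mul(6, 8) = 48
f(2) = mul(f(1), 8) = mul(48, 8) = 384
f(3) = mul(f(2), 8) = mul(384, 8) = 3072
f(4) = mul(f(3), 8) = mul(3072, 8) = 24576
f(5) = mul(f(4), 8) = mul(24576, 8) = 196608
f(6) = mul(f(5), 8) = mul(196608, 8) = 1572864
f(7) = mul(f(6), 8) = mul(1572864, 8) = 12582912
f(8) = mul(f(7), 8) = mul(12582912, 8) = 100663296
f(9) = mul(f(8), 8) = mul(100663296, 8) = 805306368
f(10) = mul(f(9), 8) = mul(805306368, 8) = 6442450944
f(11) = mul(f(10), 8) = mul(6442450944, 8) = 51539607552
f(12) = mul(f(11), 8) = mul(51539607552, 8) = 412316860416


412316860416


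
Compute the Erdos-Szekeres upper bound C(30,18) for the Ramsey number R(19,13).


R(19,13) <= C(19+13-2, 19-1) = C(30, 18)
C(30, 18) = 30! / (18! * 12!)
= 86493225

86493225


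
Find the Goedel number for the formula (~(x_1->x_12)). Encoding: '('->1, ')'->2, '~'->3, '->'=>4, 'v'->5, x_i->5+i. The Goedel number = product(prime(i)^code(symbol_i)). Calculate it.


Formula: (~(x_1->x_12))
Symbol codes: [1, 3, 1, 6, 4, 17, 2, 2]
Primes: [2, 3, 5, 7, 11, 13, 17, 19]
p_1^1 = 2^1 = 2
p_2^3 = 3^3 = 27
p_3^1 = 5^1 = 5
p_4^6 = 7^6 = 117649
p_5^4 = 11^4 = 14641
p_6^17 = 13^17 = 8650415919381337933
p_7^2 = 17^2 = 289
p_8^2 = 19^2 = 361
Product = 419724942954845438408457015211665510

419724942954845438408457015211665510


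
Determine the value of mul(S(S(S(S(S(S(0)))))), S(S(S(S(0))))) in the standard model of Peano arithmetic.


mul(S^6(0), S^4(0)):
S^6(0) = 6
S^4(0) = 4
6 * 4 = 24

24


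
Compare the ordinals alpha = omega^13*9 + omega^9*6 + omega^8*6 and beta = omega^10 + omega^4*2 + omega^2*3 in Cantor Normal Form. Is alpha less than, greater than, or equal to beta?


Compare term by term from highest exponent:
alpha = omega^13*9 + omega^9*6 + omega^8*6
beta = omega^10 + omega^4*2 + omega^2*3
Term 1: alpha has omega^13*9, beta has omega^10*1
Term 2: alpha has omega^9*6, beta has omega^4*2
Term 3: alpha has omega^8*6, beta has omega^2*3
Result: alpha > beta

alpha > beta


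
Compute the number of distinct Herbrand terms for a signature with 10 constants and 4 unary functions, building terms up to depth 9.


Herbrand terms by depth:
Depth 0: 10 constants
Depth 1: 40 new terms (running total: 50)
Depth 2: 160 new terms (running total: 210)
Depth 3: 640 new terms (running total: 850)
Depth 4: 2560 new terms (running total: 3410)
Depth 5: 10240 new terms (running total: 13650)
Depth 6: 40960 new terms (running total: 54610)
Depth 7: 163840 new terms (running total: 218450)
Depth 8: 655360 new terms (running total: 873810)
Depth 9: 2621440 new terms (running total: 3495250)
Total distinct ground terms = 3495250

3495250


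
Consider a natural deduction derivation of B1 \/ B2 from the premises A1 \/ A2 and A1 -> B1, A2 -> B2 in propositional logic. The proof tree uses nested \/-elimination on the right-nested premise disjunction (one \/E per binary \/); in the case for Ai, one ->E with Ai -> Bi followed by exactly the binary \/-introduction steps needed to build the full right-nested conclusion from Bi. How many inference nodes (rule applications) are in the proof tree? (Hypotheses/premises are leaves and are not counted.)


Constructive dilemma with 2 branches, all disjunctions right-nested:
- \/E: the premise has 1 binary \/, each eliminated once: 1 nodes.
- ->E: one per case (Ai with Ai -> Bi gives Bi): 2 nodes.
- \/I: in case i < n, Bi needs 1 step to form Bi \/ (B(i+1) \/ ...) and then i-1 steps to prepend B(i-1), ..., B1, i.e. i steps; in case i = n, B2 needs 1 prepend steps.
  \/I total = (1 + 2 + ... + 1) + 1 = 1 + 1 = 2 nodes.
Total = 1 + 2 + 2 = 5

5


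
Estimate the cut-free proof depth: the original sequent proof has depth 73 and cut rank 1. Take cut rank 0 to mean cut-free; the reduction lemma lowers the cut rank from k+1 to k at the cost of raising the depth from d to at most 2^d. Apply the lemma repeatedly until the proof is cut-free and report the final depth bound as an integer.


Each rank reduction sends depth d to at most 2^d; cut rank r needs r reductions.
2_0(73) = 73
2_1(73) = 2^73 = 9444732965739290427392
Cut-free depth bound = 9444732965739290427392

9444732965739290427392


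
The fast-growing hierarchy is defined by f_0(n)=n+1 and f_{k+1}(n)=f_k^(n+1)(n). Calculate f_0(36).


f_0(36) = 36 + 1 = 37

37


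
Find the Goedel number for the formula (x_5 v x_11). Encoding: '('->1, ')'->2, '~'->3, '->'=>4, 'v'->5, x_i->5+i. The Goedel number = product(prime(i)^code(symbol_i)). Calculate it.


Formula: (x_5 v x_11)
Symbol codes: [1, 10, 5, 16, 2]
Primes: [2, 3, 5, 7, 11]
p_1^1 = 2^1 = 2
p_2^10 = 3^10 = 59049
p_3^5 = 5^5 = 3125
p_4^16 = 7^16 = 33232930569601
p_5^2 = 11^2 = 121
Product = 1484043308635804395806250

1484043308635804395806250


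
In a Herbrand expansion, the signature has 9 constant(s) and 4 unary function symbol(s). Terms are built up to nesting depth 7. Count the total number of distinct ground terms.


Herbrand terms by depth:
Depth 0: 9 constants
Depth 1: 36 new terms (running total: 45)
Depth 2: 144 new terms (running total: 189)
Depth 3: 576 new terms (running total: 765)
Depth 4: 2304 new terms (running total: 3069)
Depth 5: 9216 new terms (running total: 12285)
Depth 6: 36864 new terms (running total: 49149)
Depth 7: 147456 new terms (running total: 196605)
Total distinct ground terms = 196605

196605


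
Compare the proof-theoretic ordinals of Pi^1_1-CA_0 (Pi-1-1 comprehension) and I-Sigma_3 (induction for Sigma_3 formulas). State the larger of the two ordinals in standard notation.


Proof-theoretic ordinal of Pi^1_1-CA_0 (Pi-1-1 comprehension): psi_0(Omega_omega)
Proof-theoretic ordinal of I-Sigma_3 (induction for Sigma_3 formulas): omega^(omega^(omega^omega))
Comparing: omega^(omega^(omega^omega)) < psi_0(Omega_omega).
The larger ordinal is psi_0(Omega_omega) (from Pi^1_1-CA_0 (Pi-1-1 comprehension)).

psi_0(Omega_omega)


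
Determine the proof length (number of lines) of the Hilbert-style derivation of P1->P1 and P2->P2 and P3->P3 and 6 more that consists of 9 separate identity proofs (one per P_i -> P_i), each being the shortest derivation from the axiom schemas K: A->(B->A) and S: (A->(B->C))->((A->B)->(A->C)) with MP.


The shortest proof of A->A from K and S in the Hilbert calculus has exactly 5 lines:
(1) K instance A->((A->A)->A), (2) S instance, (3) MP on 1,2, (4) K instance A->(A->A), (5) MP on 3,4.
For 9 independent identities: 9 * 5 = 45 lines total.

45


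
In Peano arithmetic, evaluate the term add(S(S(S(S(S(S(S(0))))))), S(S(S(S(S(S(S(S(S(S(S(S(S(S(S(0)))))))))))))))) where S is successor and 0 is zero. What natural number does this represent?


add(S^7(0), S^15(0)):
S^7(0) = 7
S^15(0) = 15
7 + 15 = 22

22


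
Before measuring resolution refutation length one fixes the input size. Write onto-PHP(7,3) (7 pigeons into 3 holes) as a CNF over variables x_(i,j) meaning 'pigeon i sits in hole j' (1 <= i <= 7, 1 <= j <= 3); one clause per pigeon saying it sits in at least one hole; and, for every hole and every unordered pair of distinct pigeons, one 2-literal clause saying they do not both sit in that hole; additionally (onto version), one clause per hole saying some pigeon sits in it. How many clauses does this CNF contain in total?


onto-PHP(7,3): 7 pigeons, 3 holes, 7*3 = 21 variables.
- pigeon clauses: one per pigeon -> 7 clauses
- hole clauses: 3 holes * C(7,2) = 3 * 21 -> 63 clauses
- onto clauses: one per hole -> 3 clauses
Total clauses = 7 + 63 + 3 = 73

73


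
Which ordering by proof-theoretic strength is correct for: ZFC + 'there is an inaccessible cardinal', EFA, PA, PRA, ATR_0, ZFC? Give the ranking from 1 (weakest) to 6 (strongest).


Ordering by consistency strength:
1. EFA
2. PRA
3. PA
4. ATR_0
5. ZFC
6. ZFC + 'there is an inaccessible cardinal'


ZFC + 'there is an inaccessible cardinal'=6, EFA=1, PA=3, PRA=2, ATR_0=4, ZFC=5


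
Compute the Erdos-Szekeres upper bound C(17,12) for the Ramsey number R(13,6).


R(13,6) <= C(13+6-2, 13-1) = C(17, 12)
C(17, 12) = 17! / (12! * 5!)
= 6188

6188


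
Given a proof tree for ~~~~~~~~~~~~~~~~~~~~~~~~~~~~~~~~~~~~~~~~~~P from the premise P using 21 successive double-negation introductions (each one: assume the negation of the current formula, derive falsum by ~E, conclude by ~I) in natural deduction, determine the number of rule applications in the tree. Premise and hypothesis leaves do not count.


Each double-negation introduction (from C infer ~~C) uses 2 inference nodes: one ~E (C and ~C give falsum) and one ~I (discharge ~C).
21 double negations = 21 * 2 = 42 inference nodes.

42


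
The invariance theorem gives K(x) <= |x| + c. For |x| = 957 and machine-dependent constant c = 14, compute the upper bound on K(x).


K(x) <= |x| + c = 957 + 14 = 971

971


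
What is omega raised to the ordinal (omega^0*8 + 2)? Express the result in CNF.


omega^(omega^0*8 + 2):
omega^0 = 1, so the exponent is 8 + 2 = 10 (finite ordinal addition).
Result = omega^10, already a single CNF term.

omega^10


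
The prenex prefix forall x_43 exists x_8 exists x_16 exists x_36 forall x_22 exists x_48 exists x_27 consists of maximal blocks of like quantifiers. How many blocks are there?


Alternations = 3.
Blocks = alternations + 1 = 4

4


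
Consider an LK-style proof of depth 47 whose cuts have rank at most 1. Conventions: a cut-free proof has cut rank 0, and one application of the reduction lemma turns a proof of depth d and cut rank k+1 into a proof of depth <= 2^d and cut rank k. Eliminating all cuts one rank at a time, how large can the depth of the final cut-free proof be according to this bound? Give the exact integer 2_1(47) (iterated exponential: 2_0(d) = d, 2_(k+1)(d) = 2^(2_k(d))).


Each rank reduction sends depth d to at most 2^d; cut rank r needs r reductions.
2_0(47) = 47
2_1(47) = 2^47 = 140737488355328
Cut-free depth bound = 140737488355328

140737488355328


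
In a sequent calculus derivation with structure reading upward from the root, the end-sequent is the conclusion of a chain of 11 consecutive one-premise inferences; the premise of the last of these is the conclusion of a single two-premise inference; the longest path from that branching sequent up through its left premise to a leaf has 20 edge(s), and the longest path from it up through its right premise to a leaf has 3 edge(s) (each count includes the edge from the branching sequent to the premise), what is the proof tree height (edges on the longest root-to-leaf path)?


Longest path through the left premise: 20 edges (measured from the branching sequent)
Longest path through the right premise: 3 edges
Height of the subtree rooted at the branching sequent: max(20, 3) = 20
The branching sequent sits 11 edges above the root (the chain of one-premise inferences), so height = 20 + 11 = 31

31


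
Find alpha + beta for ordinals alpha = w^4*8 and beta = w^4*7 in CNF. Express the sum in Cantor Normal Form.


Ordinal addition w^4*8 + w^4*7:
Both terms have the same exponent 4.
w^e*c + w^e*d = w^e*(c+d).
Result = w^4*(8+7) = w^4*15

w^4*15


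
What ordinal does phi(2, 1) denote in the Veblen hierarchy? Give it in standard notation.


phi(2, 1):
phi(2, beta) = zeta_beta (the beta-th zeta number, fixed point of epsilon).
phi(2, 1) = zeta_1

zeta_1


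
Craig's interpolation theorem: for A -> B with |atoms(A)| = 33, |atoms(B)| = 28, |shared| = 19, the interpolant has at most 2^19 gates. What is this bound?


Shared atoms = 19
Craig interpolant size bound = 2^19
= 524288

524288


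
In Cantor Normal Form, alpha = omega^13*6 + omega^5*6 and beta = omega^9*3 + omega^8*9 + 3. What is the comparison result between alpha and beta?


Compare term by term from highest exponent:
alpha = omega^13*6 + omega^5*6
beta = omega^9*3 + omega^8*9 + 3
Term 1: alpha has omega^13*6, beta has omega^9*3
Term 2: alpha has omega^5*6, beta has omega^8*9
Term 3: alpha has omega^0*0, beta has omega^0*3
Result: alpha > beta

alpha > beta


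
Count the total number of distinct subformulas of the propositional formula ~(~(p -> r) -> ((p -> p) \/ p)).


Formula: ~(~(p -> r) -> ((p -> p) \/ p))
Subformulas found:
  1. r
  2. p
  3. (p -> p)
  4. (p -> r)
  5. ~(p -> r)
  6. ((p -> p) \/ p)
  7. (~(p -> r) -> ((p -> p) \/ p))
  8. ~(~(p -> r) -> ((p -> p) \/ p))
Total distinct subformulas = 8

8


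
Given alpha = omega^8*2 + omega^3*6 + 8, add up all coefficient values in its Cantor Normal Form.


CNF: omega^8*2 + omega^3*6 + 8
Coefficients: 2 + 6 + 8 = 16

16


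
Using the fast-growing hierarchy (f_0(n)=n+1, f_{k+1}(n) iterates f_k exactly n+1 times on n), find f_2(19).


f_2(19) = f_1^20(19)
f_1(m) = 2m + 1.
Iterating: f_1^k(n) = 2^k*(n+1) - 1.
f_2(19) = 2^20*(19+1) - 1 = 1048576*20 - 1 = 20971519

20971519


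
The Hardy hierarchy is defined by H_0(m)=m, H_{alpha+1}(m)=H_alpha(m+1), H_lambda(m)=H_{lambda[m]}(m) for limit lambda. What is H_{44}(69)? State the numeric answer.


H_44(69):
For finite ordinals k, H_k(n) = n + k (each successor step adds 1).
H_44(69) = 69 + 44 = 113

113


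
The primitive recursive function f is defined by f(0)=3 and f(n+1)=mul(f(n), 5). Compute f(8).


f(0) = 3
f(1) = mul(f(0), 5) = mul(3, 5) = 15
f(2) = mul(f(1), 5) = mul(15, 5) = 75
f(3) = mul(f(2), 5) = mul(75, 5) = 375
f(4) = mul(f(3), 5) = mul(375, 5) = 1875
f(5) = mul(f(4), 5) = mul(1875, 5) = 9375
f(6) = mul(f(5), 5) = mul(9375, 5) = 46875
f(7) = mul(f(6), 5) = mul(46875, 5) = 234375
f(8) = mul(f(7), 5) = mul(234375, 5) = 1171875


1171875


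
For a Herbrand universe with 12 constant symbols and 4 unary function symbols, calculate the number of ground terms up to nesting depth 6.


Herbrand terms by depth:
Depth 0: 12 constants
Depth 1: 48 new terms (running total: 60)
Depth 2: 192 new terms (running total: 252)
Depth 3: 768 new terms (running total: 1020)
Depth 4: 3072 new terms (running total: 4092)
Depth 5: 12288 new terms (running total: 16380)
Depth 6: 49152 new terms (running total: 65532)
Total distinct ground terms = 65532

65532


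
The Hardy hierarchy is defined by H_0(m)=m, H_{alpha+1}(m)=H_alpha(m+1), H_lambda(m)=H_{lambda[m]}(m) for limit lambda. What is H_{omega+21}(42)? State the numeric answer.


H_{omega+21}(42):
Unwind the 21 successor steps: H_{omega+21}(42) = H_omega(42+21) = H_omega(63).
H_omega(m) = H_m(m) = m + m = 2m.
Result = 2 * 63 = 126

126


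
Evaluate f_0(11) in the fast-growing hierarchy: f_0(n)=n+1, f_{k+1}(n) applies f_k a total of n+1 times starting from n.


f_0(11) = 11 + 1 = 12

12


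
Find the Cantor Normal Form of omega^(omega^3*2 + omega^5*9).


omega^(omega^3*2 + omega^5*9):
In ordinal addition a term is absorbed by a following term of strictly larger exponent: 3 < 5, so omega^3*2 + omega^5*9 = omega^5*9.
omega raised to a CNF ordinal is a single CNF term: Result = omega^(omega^5*9)

omega^(omega^5*9)


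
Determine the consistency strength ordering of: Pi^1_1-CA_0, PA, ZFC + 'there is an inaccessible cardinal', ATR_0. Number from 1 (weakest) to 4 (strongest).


Ordering by consistency strength:
1. PA
2. ATR_0
3. Pi^1_1-CA_0
4. ZFC + 'there is an inaccessible cardinal'


Pi^1_1-CA_0=3, PA=1, ZFC + 'there is an inaccessible cardinal'=4, ATR_0=2


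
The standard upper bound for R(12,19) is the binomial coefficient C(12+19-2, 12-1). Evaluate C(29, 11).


R(12,19) <= C(12+19-2, 12-1) = C(29, 11)
C(29, 11) = 29! / (11! * 18!)
= 34597290

34597290


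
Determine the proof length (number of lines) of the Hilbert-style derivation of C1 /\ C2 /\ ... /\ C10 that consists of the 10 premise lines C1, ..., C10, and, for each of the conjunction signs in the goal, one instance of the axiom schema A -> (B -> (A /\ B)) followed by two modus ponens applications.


Conjoining 10 premises:
- 10 premise lines
- the goal has 9 conjunction signs; each costs 1 axiom instance + 2 MP = 3 lines: 3 * 9 = 27
Total = 10 + 27 = 37 lines.

37


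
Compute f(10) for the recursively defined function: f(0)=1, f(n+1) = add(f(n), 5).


f(0) = 1
f(1) = add(f(0), 5) = add(1, 5) = 6
f(2) = add(f(1), 5) = add(6, 5) = 11
f(3) = add(f(2), 5) = add(11, 5) = 16
f(4) = add(f(3), 5) = add(16, 5) = 21
f(5) = add(f(4), 5) = add(21, 5) = 26
f(6) = add(f(5), 5) = add(26, 5) = 31
f(7) = add(f(6), 5) = add(31, 5) = 36
f(8) = add(f(7), 5) = add(36, 5) = 41
f(9) = add(f(8), 5) = add(41, 5) = 46
f(10) = add(f(9), 5) = add(46, 5) = 51


51


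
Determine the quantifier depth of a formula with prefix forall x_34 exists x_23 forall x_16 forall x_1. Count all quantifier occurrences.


Quantifier prefix has 4 quantifier symbols.
Quantifier depth = 4

4


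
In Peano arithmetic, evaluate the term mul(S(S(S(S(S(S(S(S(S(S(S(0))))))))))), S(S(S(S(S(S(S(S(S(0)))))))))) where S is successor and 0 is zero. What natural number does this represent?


mul(S^11(0), S^9(0)):
S^11(0) = 11
S^9(0) = 9
11 * 9 = 99

99


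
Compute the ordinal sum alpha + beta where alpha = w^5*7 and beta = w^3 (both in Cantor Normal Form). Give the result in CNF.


Ordinal addition w^5*7 + w^3:
Leading exponent of alpha (5) > leading exponent of beta (3).
Since alpha's term has higher exponent than beta's leading term,
the sum is simply alpha followed by beta.
Result = w^5*7 + w^3

w^5*7 + w^3


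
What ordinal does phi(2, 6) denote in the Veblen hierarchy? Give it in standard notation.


phi(2, 6):
phi(2, beta) = zeta_beta (the beta-th zeta number, fixed point of epsilon).
phi(2, 6) = zeta_6

zeta_6


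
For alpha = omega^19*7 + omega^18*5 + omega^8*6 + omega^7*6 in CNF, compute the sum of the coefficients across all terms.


CNF: omega^19*7 + omega^18*5 + omega^8*6 + omega^7*6
Coefficients: 7 + 5 + 6 + 6 = 24

24


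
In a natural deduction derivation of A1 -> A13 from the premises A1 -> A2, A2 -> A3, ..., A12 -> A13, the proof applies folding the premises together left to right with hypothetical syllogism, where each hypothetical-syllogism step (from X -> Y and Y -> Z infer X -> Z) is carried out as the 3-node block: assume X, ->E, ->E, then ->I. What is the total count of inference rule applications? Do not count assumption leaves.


There are 12 premises in the chain. The first HS step combines premises 1 and 2; each further premise needs one more HS step.
So 12 premises require 12 - 1 = 11 hypothetical-syllogism steps.
Each HS step uses 3 inference nodes (->E, ->E, ->I).
11 * 3 = 33 total inference nodes.

33


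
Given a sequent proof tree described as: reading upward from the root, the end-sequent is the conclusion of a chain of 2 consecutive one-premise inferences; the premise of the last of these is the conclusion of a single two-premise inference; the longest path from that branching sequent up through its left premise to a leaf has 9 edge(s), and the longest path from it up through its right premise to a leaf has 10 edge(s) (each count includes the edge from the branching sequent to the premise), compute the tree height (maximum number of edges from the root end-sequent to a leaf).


Longest path through the left premise: 9 edges (measured from the branching sequent)
Longest path through the right premise: 10 edges
Height of the subtree rooted at the branching sequent: max(9, 10) = 10
The branching sequent sits 2 edges above the root (the chain of one-premise inferences), so height = 10 + 2 = 12

12


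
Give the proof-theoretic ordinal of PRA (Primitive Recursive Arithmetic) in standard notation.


The proof-theoretic ordinal of PRA (Primitive Recursive Arithmetic) is a standard result in ordinal analysis.
This ordinal is the supremum of order types of primitive recursive well-orderings
that the theory can prove to be well-ordered.
For PRA (Primitive Recursive Arithmetic), the proof-theoretic ordinal is omega^omega.

omega^omega


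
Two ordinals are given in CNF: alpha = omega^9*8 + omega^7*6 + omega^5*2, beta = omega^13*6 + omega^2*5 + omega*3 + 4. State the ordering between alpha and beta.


Compare term by term from highest exponent:
alpha = omega^9*8 + omega^7*6 + omega^5*2
beta = omega^13*6 + omega^2*5 + omega*3 + 4
Term 1: alpha has omega^9*8, beta has omega^13*6
Term 2: alpha has omega^7*6, beta has omega^2*5
Term 3: alpha has omega^5*2, beta has omega^1*3
Term 4: alpha has omega^0*0, beta has omega^0*4
Result: alpha < beta

alpha < beta


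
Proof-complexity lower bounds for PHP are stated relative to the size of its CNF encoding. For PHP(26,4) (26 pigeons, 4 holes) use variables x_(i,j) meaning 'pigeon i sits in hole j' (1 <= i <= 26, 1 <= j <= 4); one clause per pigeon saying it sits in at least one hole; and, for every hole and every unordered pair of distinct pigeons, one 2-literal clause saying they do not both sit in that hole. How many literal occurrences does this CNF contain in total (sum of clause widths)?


PHP(26,4): 26 pigeons, 4 holes, 26*4 = 104 variables.
- pigeon clauses: one per pigeon -> 26 clauses of width 4 -> 104 literals
- hole clauses: 4 holes * C(26,2) = 4 * 325 -> 1300 clauses of width 2 -> 2600 literals
Total literal occurrences = 104 + 2600 = 2704

2704


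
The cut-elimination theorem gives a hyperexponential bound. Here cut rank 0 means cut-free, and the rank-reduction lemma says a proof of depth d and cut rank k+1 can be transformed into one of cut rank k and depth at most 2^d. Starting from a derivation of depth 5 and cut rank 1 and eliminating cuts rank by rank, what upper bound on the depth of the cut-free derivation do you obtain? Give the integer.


Each rank reduction sends depth d to at most 2^d; cut rank r needs r reductions.
2_0(5) = 5
2_1(5) = 2^5 = 32
Cut-free depth bound = 32

32


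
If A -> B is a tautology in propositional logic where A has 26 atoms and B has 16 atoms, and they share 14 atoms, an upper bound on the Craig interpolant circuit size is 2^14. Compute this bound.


Shared atoms = 14
Craig interpolant size bound = 2^14
= 16384

16384


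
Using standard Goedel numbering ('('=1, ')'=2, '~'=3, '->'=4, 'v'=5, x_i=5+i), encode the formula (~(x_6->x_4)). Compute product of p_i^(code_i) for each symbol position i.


Formula: (~(x_6->x_4))
Symbol codes: [1, 3, 1, 11, 4, 9, 2, 2]
Primes: [2, 3, 5, 7, 11, 13, 17, 19]
p_1^1 = 2^1 = 2
p_2^3 = 3^3 = 27
p_3^1 = 5^1 = 5
p_4^11 = 7^11 = 1977326743
p_5^4 = 11^4 = 14641
p_6^9 = 13^9 = 10604499373
p_7^2 = 17^2 = 289
p_8^2 = 19^2 = 361
Product = 8647850245966263275416026724170

8647850245966263275416026724170


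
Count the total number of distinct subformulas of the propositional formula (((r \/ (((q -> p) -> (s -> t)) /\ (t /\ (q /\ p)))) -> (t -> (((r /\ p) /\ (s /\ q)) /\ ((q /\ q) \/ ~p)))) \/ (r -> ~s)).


Formula: (((r \/ (((q -> p) -> (s -> t)) /\ (t /\ (q /\ p)))) -> (t -> (((r /\ p) /\ (s /\ q)) /\ ((q /\ q) \/ ~p)))) \/ (r -> ~s))
Subformulas found:
  1. r
  2. q
  3. s
  4. t
  5. p
  6. ~p
  7. ~s
  8. (q /\ p)
  9. (s /\ q)
  10. (r /\ p)
  11. (q /\ q)
  12. (s -> t)
  13. (q -> p)
  14. (r -> ~s)
  15. (t /\ (q /\ p))
  16. ((q /\ q) \/ ~p)
  17. ((q -> p) -> (s -> t))
  18. ((r /\ p) /\ (s /\ q))
  19. (((q -> p) -> (s -> t)) /\ (t /\ (q /\ p)))
  20. (((r /\ p) /\ (s /\ q)) /\ ((q /\ q) \/ ~p))
  21. (r \/ (((q -> p) -> (s -> t)) /\ (t /\ (q /\ p))))
  22. (t -> (((r /\ p) /\ (s /\ q)) /\ ((q /\ q) \/ ~p)))
  23. ((r \/ (((q -> p) -> (s -> t)) /\ (t /\ (q /\ p)))) -> (t -> (((r /\ p) /\ (s /\ q)) /\ ((q /\ q) \/ ~p))))
  24. (((r \/ (((q -> p) -> (s -> t)) /\ (t /\ (q /\ p)))) -> (t -> (((r /\ p) /\ (s /\ q)) /\ ((q /\ q) \/ ~p)))) \/ (r -> ~s))
Total distinct subformulas = 24

24


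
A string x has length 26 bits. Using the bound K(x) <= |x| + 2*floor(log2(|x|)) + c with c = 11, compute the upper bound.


floor(log2(26)) = 4
2 * 4 = 8
K(x) <= 26 + 8 + 11 = 45

45


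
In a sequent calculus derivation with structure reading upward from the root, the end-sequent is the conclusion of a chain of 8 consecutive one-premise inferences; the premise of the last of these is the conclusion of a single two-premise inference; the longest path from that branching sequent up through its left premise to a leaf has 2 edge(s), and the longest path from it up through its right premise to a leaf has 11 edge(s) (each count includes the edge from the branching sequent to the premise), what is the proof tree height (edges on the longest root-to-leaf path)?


Longest path through the left premise: 2 edges (measured from the branching sequent)
Longest path through the right premise: 11 edges
Height of the subtree rooted at the branching sequent: max(2, 11) = 11
The branching sequent sits 8 edges above the root (the chain of one-premise inferences), so height = 11 + 8 = 19

19


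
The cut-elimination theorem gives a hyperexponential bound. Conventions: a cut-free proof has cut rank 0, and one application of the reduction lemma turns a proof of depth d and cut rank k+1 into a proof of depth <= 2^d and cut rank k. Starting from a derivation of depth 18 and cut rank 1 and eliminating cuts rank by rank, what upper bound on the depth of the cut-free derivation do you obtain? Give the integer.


Each rank reduction sends depth d to at most 2^d; cut rank r needs r reductions.
2_0(18) = 18
2_1(18) = 2^18 = 262144
Cut-free depth bound = 262144

262144


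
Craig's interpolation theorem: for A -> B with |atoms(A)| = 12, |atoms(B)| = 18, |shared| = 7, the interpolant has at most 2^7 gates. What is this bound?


Shared atoms = 7
Craig interpolant size bound = 2^7
= 128

128


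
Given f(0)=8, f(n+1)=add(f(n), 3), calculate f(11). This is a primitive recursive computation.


f(0) = 8
f(1) = add(f(0), 3) = add(8, 3) = 11
f(2) = add(f(1), 3) = add(11, 3) = 14
f(3) = add(f(2), 3) = add(14, 3) = 17
f(4) = add(f(3), 3) = add(17, 3) = 20
f(5) = add(f(4), 3) = add(20, 3) = 23
f(6) = add(f(5), 3) = add(23, 3) = 26
f(7) = add(f(6), 3) = add(26, 3) = 29
f(8) = add(f(7), 3) = add(29, 3) = 32
f(9) = add(f(8), 3) = add(32, 3) = 35
f(10) = add(f(9), 3) = add(35, 3) = 38
f(11) = add(f(10), 3) = add(38, 3) = 41


41


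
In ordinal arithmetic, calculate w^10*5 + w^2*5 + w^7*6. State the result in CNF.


Ordinal addition (w^10*5 + w^2*5) + w^7*6:
alpha's leading term has exponent 10 > beta's exponent 7, so it survives.
alpha's tail term has exponent 2 < beta's exponent 7, so it is absorbed by beta.
In ordinal addition, any term followed by a strictly larger-exponent term is absorbed.
Result = w^10*5 + w^7*6

w^10*5 + w^7*6


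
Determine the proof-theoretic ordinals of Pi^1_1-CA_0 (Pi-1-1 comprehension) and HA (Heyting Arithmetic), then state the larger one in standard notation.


Proof-theoretic ordinal of Pi^1_1-CA_0 (Pi-1-1 comprehension): psi_0(Omega_omega)
Proof-theoretic ordinal of HA (Heyting Arithmetic): epsilon_0
Comparing: epsilon_0 < psi_0(Omega_omega).
The larger ordinal is psi_0(Omega_omega) (from Pi^1_1-CA_0 (Pi-1-1 comprehension)).

psi_0(Omega_omega)


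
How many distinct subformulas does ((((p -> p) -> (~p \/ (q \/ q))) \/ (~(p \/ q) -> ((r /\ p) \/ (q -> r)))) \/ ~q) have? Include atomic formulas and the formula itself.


Formula: ((((p -> p) -> (~p \/ (q \/ q))) \/ (~(p \/ q) -> ((r /\ p) \/ (q -> r)))) \/ ~q)
Subformulas found:
  1. r
  2. q
  3. p
  4. ~p
  5. ~q
  6. (r /\ p)
  7. (p -> p)
  8. (p \/ q)
  9. (q -> r)
  10. (q \/ q)
  11. ~(p \/ q)
  12. (~p \/ (q \/ q))
  13. ((r /\ p) \/ (q -> r))
  14. ((p -> p) -> (~p \/ (q \/ q)))
  15. (~(p \/ q) -> ((r /\ p) \/ (q -> r)))
  16. (((p -> p) -> (~p \/ (q \/ q))) \/ (~(p \/ q) -> ((r /\ p) \/ (q -> r))))
  17. ((((p -> p) -> (~p \/ (q \/ q))) \/ (~(p \/ q) -> ((r /\ p) \/ (q -> r)))) \/ ~q)
Total distinct subformulas = 17

17


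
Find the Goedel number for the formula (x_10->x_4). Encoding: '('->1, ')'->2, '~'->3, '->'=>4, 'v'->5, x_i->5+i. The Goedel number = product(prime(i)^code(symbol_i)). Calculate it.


Formula: (x_10->x_4)
Symbol codes: [1, 15, 4, 9, 2]
Primes: [2, 3, 5, 7, 11]
p_1^1 = 2^1 = 2
p_2^15 = 3^15 = 14348907
p_3^4 = 5^4 = 625
p_4^9 = 7^9 = 40353607
p_5^2 = 11^2 = 121
Product = 87578310786079286250

87578310786079286250


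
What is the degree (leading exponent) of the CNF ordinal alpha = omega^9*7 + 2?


CNF: omega^9*7 + 2
The leading term is omega^9*7, which has exponent 9.

9


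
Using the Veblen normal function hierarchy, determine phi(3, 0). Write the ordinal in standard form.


phi(3, 0):
phi(3, beta) = eta_beta (the beta-th eta number, fixed point of zeta).
phi(3, 0) = eta_0

eta_0


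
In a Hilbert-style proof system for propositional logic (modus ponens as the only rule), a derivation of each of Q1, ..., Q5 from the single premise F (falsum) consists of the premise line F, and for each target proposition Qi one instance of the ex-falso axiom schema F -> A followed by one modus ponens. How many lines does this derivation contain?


Ex falso, line by line:
- 1 premise line (F)
- 5 targets, each needing 1 axiom instance (F -> Qi) + 1 MP = 2 lines: 2 * 5 = 10
Total = 1 + 10 = 11 lines.

11


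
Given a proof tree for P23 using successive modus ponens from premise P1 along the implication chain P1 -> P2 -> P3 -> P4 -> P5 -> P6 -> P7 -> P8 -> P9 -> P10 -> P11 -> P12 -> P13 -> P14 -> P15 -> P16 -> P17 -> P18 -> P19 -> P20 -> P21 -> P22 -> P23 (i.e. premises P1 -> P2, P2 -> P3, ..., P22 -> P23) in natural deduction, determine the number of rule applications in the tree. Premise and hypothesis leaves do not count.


We have a chain: P1 -> P2 -> P3 -> P4 -> P5 -> P6 -> P7 -> P8 -> P9 -> P10 -> P11 -> P12 -> P13 -> P14 -> P15 -> P16 -> P17 -> P18 -> P19 -> P20 -> P21 -> P22 -> P23.
Each modus ponens application produces the next variable.
The chain has 23 propositions, so 23-1 = 22 modus ponens steps.
Total inference nodes = 22

22


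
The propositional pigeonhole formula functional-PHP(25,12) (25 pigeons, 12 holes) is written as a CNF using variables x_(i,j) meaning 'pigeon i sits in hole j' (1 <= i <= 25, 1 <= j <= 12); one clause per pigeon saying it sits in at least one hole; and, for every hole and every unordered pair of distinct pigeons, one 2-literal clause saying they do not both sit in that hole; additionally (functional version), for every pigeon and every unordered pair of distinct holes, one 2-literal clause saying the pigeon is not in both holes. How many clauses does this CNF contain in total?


functional-PHP(25,12): 25 pigeons, 12 holes, 25*12 = 300 variables.
- pigeon clauses: one per pigeon -> 25 clauses
- hole clauses: 12 holes * C(25,2) = 12 * 300 -> 3600 clauses
- functional clauses: 25 pigeons * C(12,2) = 25 * 66 -> 1650 clauses
Total clauses = 25 + 3600 + 1650 = 5275

5275


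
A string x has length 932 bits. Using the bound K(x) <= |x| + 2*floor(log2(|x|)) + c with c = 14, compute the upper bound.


floor(log2(932)) = 9
2 * 9 = 18
K(x) <= 932 + 18 + 14 = 964

964


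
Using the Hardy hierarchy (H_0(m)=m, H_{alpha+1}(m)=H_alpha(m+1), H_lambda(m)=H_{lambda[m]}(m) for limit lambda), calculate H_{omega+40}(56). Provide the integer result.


H_{omega+40}(56):
Unwind the 40 successor steps: H_{omega+40}(56) = H_omega(56+40) = H_omega(96).
H_omega(m) = H_m(m) = m + m = 2m.
Result = 2 * 96 = 192

192


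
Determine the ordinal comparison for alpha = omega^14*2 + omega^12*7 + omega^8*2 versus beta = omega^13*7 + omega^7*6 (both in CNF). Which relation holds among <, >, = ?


Compare term by term from highest exponent:
alpha = omega^14*2 + omega^12*7 + omega^8*2
beta = omega^13*7 + omega^7*6
Term 1: alpha has omega^14*2, beta has omega^13*7
Term 2: alpha has omega^12*7, beta has omega^7*6
Term 3: alpha has omega^8*2, beta has omega^0*0
Result: alpha > beta

alpha > beta


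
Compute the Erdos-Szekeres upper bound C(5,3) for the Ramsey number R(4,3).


R(4,3) <= C(4+3-2, 4-1) = C(5, 3)
C(5, 3) = 5! / (3! * 2!)
= 10

10


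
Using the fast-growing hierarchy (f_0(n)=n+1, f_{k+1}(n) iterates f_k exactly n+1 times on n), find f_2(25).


f_2(25) = f_1^26(25)
f_1(m) = 2m + 1.
Iterating: f_1^k(n) = 2^k*(n+1) - 1.
f_2(25) = 2^26*(25+1) - 1 = 67108864*26 - 1 = 1744830463

1744830463


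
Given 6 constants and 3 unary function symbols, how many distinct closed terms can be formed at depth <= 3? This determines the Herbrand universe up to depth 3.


Herbrand terms by depth:
Depth 0: 6 constants
Depth 1: 18 new terms (running total: 24)
Depth 2: 54 new terms (running total: 78)
Depth 3: 162 new terms (running total: 240)
Total distinct ground terms = 240

240


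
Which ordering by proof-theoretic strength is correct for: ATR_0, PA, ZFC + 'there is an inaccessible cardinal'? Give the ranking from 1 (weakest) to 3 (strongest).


Ordering by consistency strength:
1. PA
2. ATR_0
3. ZFC + 'there is an inaccessible cardinal'


ATR_0=2, PA=1, ZFC + 'there is an inaccessible cardinal'=3


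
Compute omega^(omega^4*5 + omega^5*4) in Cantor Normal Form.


omega^(omega^4*5 + omega^5*4):
In ordinal addition a term is absorbed by a following term of strictly larger exponent: 4 < 5, so omega^4*5 + omega^5*4 = omega^5*4.
omega raised to a CNF ordinal is a single CNF term: Result = omega^(omega^5*4)

omega^(omega^5*4)


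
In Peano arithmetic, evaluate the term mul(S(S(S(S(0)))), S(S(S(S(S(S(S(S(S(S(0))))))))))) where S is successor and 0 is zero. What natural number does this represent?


mul(S^4(0), S^10(0)):
S^4(0) = 4
S^10(0) = 10
4 * 10 = 40

40


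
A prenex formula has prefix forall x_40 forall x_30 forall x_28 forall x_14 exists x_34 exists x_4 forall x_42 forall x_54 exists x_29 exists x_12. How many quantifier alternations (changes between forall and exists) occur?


Walk the prefix and count type changes:
  position 1: forall -> forall
  position 2: forall -> forall
  position 3: forall -> forall
  position 4: forall -> exists <-- alternation
  position 5: exists -> exists
  position 6: exists -> forall <-- alternation
  position 7: forall -> forall
  position 8: forall -> exists <-- alternation
  position 9: exists -> exists
Total alternations = 3

3


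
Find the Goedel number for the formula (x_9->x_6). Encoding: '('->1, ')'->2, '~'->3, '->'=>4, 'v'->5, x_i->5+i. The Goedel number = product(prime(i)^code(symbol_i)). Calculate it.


Formula: (x_9->x_6)
Symbol codes: [1, 14, 4, 11, 2]
Primes: [2, 3, 5, 7, 11]
p_1^1 = 2^1 = 2
p_2^14 = 3^14 = 4782969
p_3^4 = 5^4 = 625
p_4^11 = 7^11 = 1977326743
p_5^2 = 11^2 = 121
Product = 1430445742839295008750

1430445742839295008750


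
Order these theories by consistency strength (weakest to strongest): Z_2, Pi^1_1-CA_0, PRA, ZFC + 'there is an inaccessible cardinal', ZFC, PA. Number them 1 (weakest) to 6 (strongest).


Ordering by consistency strength:
1. PRA
2. PA
3. Pi^1_1-CA_0
4. Z_2
5. ZFC
6. ZFC + 'there is an inaccessible cardinal'


Z_2=4, Pi^1_1-CA_0=3, PRA=1, ZFC + 'there is an inaccessible cardinal'=6, ZFC=5, PA=2


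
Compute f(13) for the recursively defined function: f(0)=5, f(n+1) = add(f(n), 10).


f(0) = 5
f(1) = add(f(0), 10) = add(5, 10) = 15
f(2) = add(f(1), 10) = add(15, 10) = 25
f(3) = add(f(2), 10) = add(25, 10) = 35
f(4) = add(f(3), 10) = add(35, 10) = 45
f(5) = add(f(4), 10) = add(45, 10) = 55
f(6) = add(f(5), 10) = add(55, 10) = 65
f(7) = add(f(6), 10) = add(65, 10) = 75
f(8) = add(f(7), 10) = add(75, 10) = 85
f(9) = add(f(8), 10) = add(85, 10) = 95
f(10) = add(f(9), 10) = add(95, 10) = 105
f(11) = add(f(10), 10) = add(105, 10) = 115
f(12) = add(f(11), 10) = add(115, 10) = 125
f(13) = add(f(12), 10) = add(125, 10) = 135


135
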